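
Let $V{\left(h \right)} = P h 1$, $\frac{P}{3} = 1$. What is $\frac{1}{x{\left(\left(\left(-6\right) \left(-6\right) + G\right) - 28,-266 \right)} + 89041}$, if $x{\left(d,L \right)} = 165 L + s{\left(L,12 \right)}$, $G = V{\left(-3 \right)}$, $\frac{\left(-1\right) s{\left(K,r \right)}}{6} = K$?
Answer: $\frac{1}{46747} \approx 2.1392 \cdot 10^{-5}$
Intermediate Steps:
$P = 3$ ($P = 3 \cdot 1 = 3$)
$s{\left(K,r \right)} = - 6 K$
$V{\left(h \right)} = 3 h$ ($V{\left(h \right)} = 3 h 1 = 3 h$)
$G = -9$ ($G = 3 \left(-3\right) = -9$)
$x{\left(d,L \right)} = 159 L$ ($x{\left(d,L \right)} = 165 L - 6 L = 159 L$)
$\frac{1}{x{\left(\left(\left(-6\right) \left(-6\right) + G\right) - 28,-266 \right)} + 89041} = \frac{1}{159 \left(-266\right) + 89041} = \frac{1}{-42294 + 89041} = \frac{1}{46747}$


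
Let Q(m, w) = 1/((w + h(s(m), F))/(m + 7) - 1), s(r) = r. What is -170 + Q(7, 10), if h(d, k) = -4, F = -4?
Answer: -687/4 ≈ -171.75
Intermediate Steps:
Q(m, w) = 1/(-1 + (-4 + w)/(7 + m)) (Q(m, w) = 1/((w - 4)/(m + 7) - 1) = 1/((-4 + w)/(7 + m) - 1) = 1/(-1 + (-4 + w)/(7 + m)))
-170 + Q(7, 10) = -170 + (7 + 7)/(-11 + 10 - 1*7) = -170 + 14/(-11 + 10 - 7) = -170 + 14/(-8) = -170 - ⅛*14 = -170 - 7/4 = -687/4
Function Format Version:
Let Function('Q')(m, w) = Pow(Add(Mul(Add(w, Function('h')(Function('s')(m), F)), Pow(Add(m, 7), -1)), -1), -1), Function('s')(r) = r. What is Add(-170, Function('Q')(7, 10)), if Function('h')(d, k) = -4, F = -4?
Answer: Rational(-687, 4) ≈ -171.75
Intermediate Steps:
Function('Q')(m, w) = Pow(Add(-1, Mul(Pow(Add(7, m), -1), Add(-4, w))), -1) (Function('Q')(m, w) = Pow(Add(Mul(Add(w, -4), Pow(Add(m, 7), -1)), -1), -1) = Pow(Add(Mul(Add(-4, w), Pow(Add(7, m), -1)), -1), -1) = Pow(Add(Mul(Pow(Add(7, m), -1), Add(-4, w)), -1), -1) = Pow(Add(-1, Mul(Pow(Add(7, m), -1), Add(-4, w))), -1))
Add(-170, Function('Q')(7, 10)) = Add(-170, Mul(Pow(Add(-11, 10, Mul(-1, 7)), -1), Add(7, 7))) = Add(-170, Mul(Pow(Add(-11, 10, -7), -1), 14)) = Add(-170, Mul(Pow(-8, -1), 14)) = Add(-170, Mul(Rational(-1, 8), 14)) = Add(-170, Rational(-7, 4)) = Rational(-687, 4)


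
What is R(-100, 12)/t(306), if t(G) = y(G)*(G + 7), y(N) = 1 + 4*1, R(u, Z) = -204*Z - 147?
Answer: -519/313 ≈ -1.6581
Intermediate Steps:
R(u, Z) = -147 - 204*Z
y(N) = 5 (y(N) = 1 + 4 = 5)
t(G) = 35 + 5*G (t(G) = 5*(G + 7) = 5*(7 + G) = 35 + 5*G)
R(-100, 12)/t(306) = (-147 - 204*12)/(35 + 5*306) = (-147 - 2448)/(35 + 1530) = -2595/1565 = -2595*1/1565 = -519/313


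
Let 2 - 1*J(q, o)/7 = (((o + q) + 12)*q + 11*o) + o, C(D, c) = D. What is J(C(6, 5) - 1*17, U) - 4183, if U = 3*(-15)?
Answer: -3777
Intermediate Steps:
U = -45
J(q, o) = 14 - 84*o - 7*q*(12 + o + q) (J(q, o) = 14 - 7*((((o + q) + 12)*q + 11*o) + o) = 14 - 7*(((12 + o + q)*q + 11*o) + o) = 14 - 7*((q*(12 + o + q) + 11*o) + o) = 14 - 7*((11*o + q*(12 + o + q)) + o) = 14 - 7*(12*o + q*(12 + o + q)) = 14 + (-84*o - 7*q*(12 + o + q)) = 14 - 84*o - 7*q*(12 + o + q))
J(C(6, 5) - 1*17, U) - 4183 = (14 - 84*(-45) - 84*(6 - 1*17) - 7*(6 - 1*17)² - 7*(-45)*(6 - 1*17)) - 4183 = (14 + 3780 - 84*(6 - 17) - 7*(6 - 17)² - 7*(-45)*(6 - 17)) - 4183 = (14 + 3780 - 84*(-11) - 7*(-11)² - 7*(-45)*(-11)) - 4183 = (14 + 3780 + 924 - 7*121 - 3465) - 4183 = (14 + 3780 + 924 - 847 - 3465) - 4183 = 406 - 4183 = -3777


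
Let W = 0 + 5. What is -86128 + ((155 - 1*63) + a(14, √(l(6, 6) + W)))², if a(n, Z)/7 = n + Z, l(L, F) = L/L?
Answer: -49734 + 2660*√6 ≈ -43218.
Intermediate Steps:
W = 5
l(L, F) = 1
a(n, Z) = 7*Z + 7*n (a(n, Z) = 7*(n + Z) = 7*(Z + n) = 7*Z + 7*n)
-86128 + ((155 - 1*63) + a(14, √(l(6, 6) + W)))² = -86128 + ((155 - 1*63) + (7*√(1 + 5) + 7*14))² = -86128 + ((155 - 63) + (7*√6 + 98))² = -86128 + (92 + (98 + 7*√6))² = -86128 + (190 + 7*√6)²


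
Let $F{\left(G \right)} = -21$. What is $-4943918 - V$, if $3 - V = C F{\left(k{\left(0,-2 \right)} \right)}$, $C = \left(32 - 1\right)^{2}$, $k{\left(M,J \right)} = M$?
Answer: $-4964102$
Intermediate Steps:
$C = 961$ ($C = 31^{2} = 961$)
$V = 20184$ ($V = 3 - 961 \left(-21\right) = 3 - -20181 = 3 + 20181 = 20184$)
$-4943918 - V = -4943918 - 20184 = -4964102$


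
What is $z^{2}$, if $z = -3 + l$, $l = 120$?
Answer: $13689$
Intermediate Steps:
$z = 117$ ($z = -3 + 120 = 117$)
$z^{2} = 117^{2} = 13689$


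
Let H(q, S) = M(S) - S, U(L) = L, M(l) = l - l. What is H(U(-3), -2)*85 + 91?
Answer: 261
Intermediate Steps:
M(l) = 0
H(q, S) = -S (H(q, S) = 0 - S = -S)
H(U(-3), -2)*85 + 91 = -1*(-2)*85 + 91 = 2*85 + 91 = 170 + 91 = 261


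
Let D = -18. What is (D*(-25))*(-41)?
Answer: -18450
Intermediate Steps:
(D*(-25))*(-41) = -18*(-25)*(-41) = 450*(-41) = -18450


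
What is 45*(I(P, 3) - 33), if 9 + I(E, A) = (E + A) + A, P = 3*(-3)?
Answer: -2025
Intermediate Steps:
P = -9
I(E, A) = -9 + E + 2*A (I(E, A) = -9 + ((E + A) + A) = -9 + ((A + E) + A) = -9 + (E + 2*A) = -9 + E + 2*A)
45*(I(P, 3) - 33) = 45*((-9 - 9 + 2*3) - 33) = 45*((-9 - 9 + 6) - 33) = 45*(-12 - 33) = 45*(-45) = -2025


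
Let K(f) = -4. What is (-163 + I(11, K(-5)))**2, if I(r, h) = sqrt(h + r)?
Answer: (163 - sqrt(7))**2 ≈ 25714.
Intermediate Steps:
(-163 + I(11, K(-5)))**2 = (-163 + sqrt(-4 + 11))**2 = (-163 + sqrt(7))**2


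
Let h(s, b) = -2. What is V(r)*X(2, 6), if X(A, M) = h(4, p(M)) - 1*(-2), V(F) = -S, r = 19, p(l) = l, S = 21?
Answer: 0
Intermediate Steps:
V(F) = -21 (V(F) = -1*21 = -21)
X(A, M) = 0 (X(A, M) = -2 - 1*(-2) = -2 + 2 = 0)
V(r)*X(2, 6) = -21*0 = 0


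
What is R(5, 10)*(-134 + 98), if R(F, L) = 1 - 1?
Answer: 0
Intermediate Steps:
R(F, L) = 0
R(5, 10)*(-134 + 98) = 0*(-134 + 98) = 0*(-36) = 0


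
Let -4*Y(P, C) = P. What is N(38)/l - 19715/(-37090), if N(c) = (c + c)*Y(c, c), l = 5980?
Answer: 2277918/5544955 ≈ 0.41081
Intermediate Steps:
Y(P, C) = -P/4
N(c) = -c²/2 (N(c) = (c + c)*(-c/4) = (2*c)*(-c/4) = -c²/2)
N(38)/l - 19715/(-37090) = -½*38²/5980 - 19715/(-37090) = -½*1444*(1/5980) - 19715*(-1/37090) = -722*1/5980 + 3943/7418 = -361/2990 + 3943/7418 = 2277918/5544955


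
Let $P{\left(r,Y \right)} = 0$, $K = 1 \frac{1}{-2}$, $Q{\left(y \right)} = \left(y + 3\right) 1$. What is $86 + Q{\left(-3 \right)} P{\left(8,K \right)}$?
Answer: $86$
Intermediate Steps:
$Q{\left(y \right)} = 3 + y$ ($Q{\left(y \right)} = \left(3 + y\right) 1 = 3 + y$)
$K = - \frac{1}{2}$ ($K = 1 \left(- \frac{1}{2}\right) = - \frac{1}{2} \approx -0.5$)
$86 + Q{\left(-3 \right)} P{\left(8,K \right)} = 86 + \left(3 - 3\right) 0 = 86 + 0 \cdot 0 = 86 + 0 = 86$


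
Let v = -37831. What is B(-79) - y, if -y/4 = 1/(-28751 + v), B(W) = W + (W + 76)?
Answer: -2729864/33291 ≈ -82.000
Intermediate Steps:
B(W) = 76 + 2*W (B(W) = W + (76 + W) = 76 + 2*W)
y = 2/33291 (y = -4/(-28751 - 37831) = -4/(-66582) = -4*(-1/66582) = 2/33291 ≈ 6.0076e-5)
B(-79) - y = (76 + 2*(-79)) - 1*2/33291 = (76 - 158) - 2/33291 = -82 - 2/33291 = -2729864/33291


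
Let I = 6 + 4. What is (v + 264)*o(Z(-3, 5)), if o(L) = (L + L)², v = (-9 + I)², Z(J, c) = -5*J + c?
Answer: 424000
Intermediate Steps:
I = 10
Z(J, c) = c - 5*J
v = 1 (v = (-9 + 10)² = 1² = 1)
o(L) = 4*L² (o(L) = (2*L)² = 4*L²)
(v + 264)*o(Z(-3, 5)) = (1 + 264)*(4*(5 - 5*(-3))²) = 265*(4*(5 + 15)²) = 265*(4*20²) = 265*(4*400) = 265*1600 = 424000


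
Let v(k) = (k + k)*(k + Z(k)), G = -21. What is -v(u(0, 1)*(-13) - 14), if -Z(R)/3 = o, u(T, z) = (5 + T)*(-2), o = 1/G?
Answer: -188616/7 ≈ -26945.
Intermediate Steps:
o = -1/21 (o = 1/(-21) = -1/21 ≈ -0.047619)
u(T, z) = -10 - 2*T
Z(R) = 1/7 (Z(R) = -3*(-1/21) = 1/7)
v(k) = 2*k*(1/7 + k) (v(k) = (k + k)*(k + 1/7) = (2*k)*(1/7 + k) = 2*k*(1/7 + k))
-v(u(0, 1)*(-13) - 14) = -2*((-10 - 2*0)*(-13) - 14)*(1 + 7*((-10 - 2*0)*(-13) - 14))/7 = -2*((-10 + 0)*(-13) - 14)*(1 + 7*((-10 + 0)*(-13) - 14))/7 = -2*(-10*(-13) - 14)*(1 + 7*(-10*(-13) - 14))/7 = -2*(130 - 14)*(1 + 7*(130 - 14))/7 = -2*116*(1 + 7*116)/7 = -2*116*(1 + 812)/7 = -2*116*813/7 = -1*188616/7 = -188616/7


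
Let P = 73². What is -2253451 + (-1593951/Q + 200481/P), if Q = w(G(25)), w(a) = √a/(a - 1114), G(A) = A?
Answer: 9190103353741/26645 ≈ 3.4491e+8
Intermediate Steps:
w(a) = √a/(-1114 + a)
P = 5329
Q = -5/1089 (Q = √25/(-1114 + 25) = 5/(-1089) = 5*(-1/1089) = -5/1089 ≈ -0.0045914)
-2253451 + (-1593951/Q + 200481/P) = -2253451 + (-1593951/(-5/1089) + 200481/5329) = -2253451 + (-1593951*(-1089/5) + 200481*(1/5329)) = -2253451 + (1735812639/5 + 200481/5329) = -2253451 + 9250146555636/26645 = 9190103353741/26645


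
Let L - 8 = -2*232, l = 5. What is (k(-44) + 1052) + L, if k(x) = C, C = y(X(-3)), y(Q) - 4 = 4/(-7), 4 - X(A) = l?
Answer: 4196/7 ≈ 599.43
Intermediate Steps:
X(A) = -1 (X(A) = 4 - 1*5 = 4 - 5 = -1)
y(Q) = 24/7 (y(Q) = 4 + 4/(-7) = 4 + 4*(-1/7) = 4 - 4/7 = 24/7)
C = 24/7 ≈ 3.4286
L = -456 (L = 8 - 2*232 = 8 - 464 = -456)
k(x) = 24/7
(k(-44) + 1052) + L = (24/7 + 1052) - 456 = 7388/7 - 456 = 4196/7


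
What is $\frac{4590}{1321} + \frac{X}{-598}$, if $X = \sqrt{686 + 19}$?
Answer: $\frac{4590}{1321} - \frac{\sqrt{705}}{598} \approx 3.4302$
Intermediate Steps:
$X = \sqrt{705} \approx 26.552$
$\frac{4590}{1321} + \frac{X}{-598} = \frac{4590}{1321} + \frac{\sqrt{705}}{-598} = 4590 \cdot \frac{1}{1321} + \sqrt{705} \left(- \frac{1}{598}\right) = \frac{4590}{1321} - \frac{\sqrt{705}}{598}$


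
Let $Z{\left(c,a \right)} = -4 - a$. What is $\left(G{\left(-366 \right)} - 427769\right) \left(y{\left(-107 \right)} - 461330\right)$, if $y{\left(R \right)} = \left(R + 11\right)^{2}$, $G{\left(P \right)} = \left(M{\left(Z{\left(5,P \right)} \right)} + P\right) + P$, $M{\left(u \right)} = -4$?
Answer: $193733109570$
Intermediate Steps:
$G{\left(P \right)} = -4 + 2 P$ ($G{\left(P \right)} = \left(-4 + P\right) + P = -4 + 2 P$)
$y{\left(R \right)} = \left(11 + R\right)^{2}$
$\left(G{\left(-366 \right)} - 427769\right) \left(y{\left(-107 \right)} - 461330\right) = \left(\left(-4 + 2 \left(-366\right)\right) - 427769\right) \left(\left(11 - 107\right)^{2} - 461330\right) = \left(\left(-4 - 732\right) - 427769\right) \left(\left(-96\right)^{2} - 461330\right) = \left(-736 - 427769\right) \left(9216 - 461330\right) = \left(-428505\right) \left(-452114\right) = 193733109570$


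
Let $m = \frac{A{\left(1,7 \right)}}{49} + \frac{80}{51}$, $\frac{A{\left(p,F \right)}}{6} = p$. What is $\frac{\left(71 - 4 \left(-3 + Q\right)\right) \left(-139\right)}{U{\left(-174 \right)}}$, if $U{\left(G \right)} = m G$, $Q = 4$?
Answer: $\frac{7757729}{245108} \approx 31.65$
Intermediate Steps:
$A{\left(p,F \right)} = 6 p$
$m = \frac{4226}{2499}$ ($m = \frac{6 \cdot 1}{49} + \frac{80}{51} = 6 \cdot \frac{1}{49} + 80 \cdot \frac{1}{51} = \frac{6}{49} + \frac{80}{51} = \frac{4226}{2499} \approx 1.6911$)
$U{\left(G \right)} = \frac{4226 G}{2499}$
$\frac{\left(71 - 4 \left(-3 + Q\right)\right) \left(-139\right)}{U{\left(-174 \right)}} = \frac{\left(71 - 4 \left(-3 + 4\right)\right) \left(-139\right)}{\frac{4226}{2499} \left(-174\right)} = \frac{\left(71 - 4\right) \left(-139\right)}{- \frac{245108}{833}} = \left(71 - 4\right) \left(-139\right) \left(- \frac{833}{245108}\right) = 67 \left(-139\right) \left(- \frac{833}{245108}\right) = \left(-9313\right) \left(- \frac{833}{245108}\right) = \frac{7757729}{245108}$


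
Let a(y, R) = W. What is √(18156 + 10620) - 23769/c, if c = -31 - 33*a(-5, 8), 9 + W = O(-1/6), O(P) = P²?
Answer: -285228/3181 + 2*√7194 ≈ 79.969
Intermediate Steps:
W = -323/36 (W = -9 + (-1/6)² = -9 + (-1*⅙)² = -9 + (-⅙)² = -9 + 1/36 = -323/36 ≈ -8.9722)
a(y, R) = -323/36
c = 3181/12 (c = -31 - 33*(-323/36) = -31 + 3553/12 = 3181/12 ≈ 265.08)
√(18156 + 10620) - 23769/c = √(18156 + 10620) - 23769/3181/12 = √28776 - 23769*12/3181 = 2*√7194 - 285228/3181 = -285228/3181 + 2*√7194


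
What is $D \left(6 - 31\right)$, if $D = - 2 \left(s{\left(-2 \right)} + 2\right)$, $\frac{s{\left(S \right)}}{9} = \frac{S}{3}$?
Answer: $-200$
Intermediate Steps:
$s{\left(S \right)} = 3 S$ ($s{\left(S \right)} = 9 \frac{S}{3} = 3 S$)
$D = 8$ ($D = - 2 \left(3 \left(-2\right) + 2\right) = - 2 \left(-6 + 2\right) = \left(-2\right) \left(-4\right) = 8$)
$D \left(6 - 31\right) = 8 \left(6 - 31\right) = 8 \left(-25\right) = -200$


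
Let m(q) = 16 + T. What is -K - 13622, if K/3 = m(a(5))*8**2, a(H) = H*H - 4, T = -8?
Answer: -15158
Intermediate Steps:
a(H) = -4 + H**2 (a(H) = H**2 - 4 = -4 + H**2)
m(q) = 8 (m(q) = 16 - 8 = 8)
K = 1536 (K = 3*(8*8**2) = 3*(8*64) = 3*512 = 1536)
-K - 13622 = -1*1536 - 13622 = -1536 - 13622 = -15158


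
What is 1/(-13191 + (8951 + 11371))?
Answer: 1/7131 ≈ 0.00014023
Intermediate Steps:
1/(-13191 + (8951 + 11371)) = 1/(-13191 + 20322) = 1/7131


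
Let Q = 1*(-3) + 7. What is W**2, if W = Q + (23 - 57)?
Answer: 900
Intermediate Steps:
Q = 4 (Q = -3 + 7 = 4)
W = -30 (W = 4 + (23 - 57) = 4 - 34 = -30)
W**2 = (-30)**2 = 900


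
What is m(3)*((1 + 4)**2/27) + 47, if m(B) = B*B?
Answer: 166/3 ≈ 55.333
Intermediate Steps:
m(B) = B**2
m(3)*((1 + 4)**2/27) + 47 = 3**2*((1 + 4)**2/27) + 47 = 9*(5**2*(1/27)) + 47 = 9*(25*(1/27)) + 47 = 9*(25/27) + 47 = 25/3 + 47 = 166/3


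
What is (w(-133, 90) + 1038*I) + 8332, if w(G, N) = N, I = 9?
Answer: 17764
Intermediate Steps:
(w(-133, 90) + 1038*I) + 8332 = (90 + 1038*9) + 8332 = (90 + 9342) + 8332 = 9432 + 8332 = 17764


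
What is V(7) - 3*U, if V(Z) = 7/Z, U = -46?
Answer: 139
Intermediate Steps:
V(7) - 3*U = 7/7 - 3*(-46) = 7*(⅐) + 138 = 1 + 138 = 139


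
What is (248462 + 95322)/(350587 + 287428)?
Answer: 49112/91145 ≈ 0.53883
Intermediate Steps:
(248462 + 95322)/(350587 + 287428) = 343784/638015 = 343784*(1/638015) = 49112/91145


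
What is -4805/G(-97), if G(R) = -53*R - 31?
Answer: -961/1022 ≈ -0.94031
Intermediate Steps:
G(R) = -31 - 53*R
-4805/G(-97) = -4805/(-31 - 53*(-97)) = -4805/(-31 + 5141) = -4805/5110 = -4805*1/5110 = -961/1022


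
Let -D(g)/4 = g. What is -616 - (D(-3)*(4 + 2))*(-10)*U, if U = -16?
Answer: -12136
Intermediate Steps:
D(g) = -4*g
-616 - (D(-3)*(4 + 2))*(-10)*U = -616 - ((-4*(-3))*(4 + 2))*(-10)*(-16) = -616 - (12*6)*(-10)*(-16) = -616 - 72*(-10)*(-16) = -616 - (-720)*(-16) = -616 - 1*11520 = -616 - 11520 = -12136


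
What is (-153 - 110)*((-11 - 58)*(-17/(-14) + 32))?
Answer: 8438355/14 ≈ 6.0274e+5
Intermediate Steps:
(-153 - 110)*((-11 - 58)*(-17/(-14) + 32)) = -(-18147)*(-17*(-1/14) + 32) = -(-18147)*(17/14 + 32) = -(-18147)*465/14 = -263*(-32085/14) = 8438355/14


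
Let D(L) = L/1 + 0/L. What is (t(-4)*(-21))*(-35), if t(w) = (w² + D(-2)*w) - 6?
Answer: 13230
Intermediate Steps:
D(L) = L (D(L) = L*1 + 0 = L + 0 = L)
t(w) = -6 + w² - 2*w (t(w) = (w² - 2*w) - 6 = -6 + w² - 2*w)
(t(-4)*(-21))*(-35) = ((-6 + (-4)² - 2*(-4))*(-21))*(-35) = ((-6 + 16 + 8)*(-21))*(-35) = (18*(-21))*(-35) = -378*(-35) = 13230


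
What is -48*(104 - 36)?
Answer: -3264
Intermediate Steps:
-48*(104 - 36) = -48*68 = -3264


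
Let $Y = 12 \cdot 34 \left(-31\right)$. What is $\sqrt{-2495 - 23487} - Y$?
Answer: $12648 + i \sqrt{25982} \approx 12648.0 + 161.19 i$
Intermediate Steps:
$Y = -12648$ ($Y = 408 \left(-31\right) = -12648$)
$\sqrt{-2495 - 23487} - Y = \sqrt{-2495 - 23487} - -12648 = \sqrt{-25982} + 12648 = i \sqrt{25982} + 12648 = 12648 + i \sqrt{25982}$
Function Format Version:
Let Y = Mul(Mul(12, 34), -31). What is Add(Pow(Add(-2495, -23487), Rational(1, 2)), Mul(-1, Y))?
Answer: Add(12648, Mul(I, Pow(25982, Rational(1, 2)))) ≈ Add(12648., Mul(161.19, I))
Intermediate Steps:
Y = -12648 (Y = Mul(408, -31) = -12648)
Add(Pow(Add(-2495, -23487), Rational(1, 2)), Mul(-1, Y)) = Add(Pow(Add(-2495, -23487), Rational(1, 2)), Mul(-1, -12648)) = Add(Pow(-25982, Rational(1, 2)), 12648) = Add(Mul(I, Pow(25982, Rational(1, 2))), 12648) = Add(12648, Mul(I, Pow(25982, Rational(1, 2))))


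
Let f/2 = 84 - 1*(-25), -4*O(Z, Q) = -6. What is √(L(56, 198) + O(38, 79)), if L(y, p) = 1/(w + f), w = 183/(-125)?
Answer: √4409268434/54134 ≈ 1.2266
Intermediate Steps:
O(Z, Q) = 3/2 (O(Z, Q) = -¼*(-6) = 3/2)
w = -183/125 (w = 183*(-1/125) = -183/125 ≈ -1.4640)
f = 218 (f = 2*(84 - 1*(-25)) = 2*(84 + 25) = 2*109 = 218)
L(y, p) = 125/27067 (L(y, p) = 1/(-183/125 + 218) = 1/(27067/125) = 125/27067)
√(L(56, 198) + O(38, 79)) = √(125/27067 + 3/2) = √(81451/54134) = √4409268434/54134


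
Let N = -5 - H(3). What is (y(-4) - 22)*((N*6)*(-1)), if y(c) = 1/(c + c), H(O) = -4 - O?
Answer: 531/2 ≈ 265.50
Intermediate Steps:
N = 2 (N = -5 - (-4 - 1*3) = -5 - (-4 - 3) = -5 - 1*(-7) = -5 + 7 = 2)
y(c) = 1/(2*c)
(y(-4) - 22)*((N*6)*(-1)) = ((1/2)/(-4) - 22)*((2*6)*(-1)) = ((1/2)*(-1/4) - 22)*(12*(-1)) = (-1/8 - 22)*(-12) = -177/8*(-12) = 531/2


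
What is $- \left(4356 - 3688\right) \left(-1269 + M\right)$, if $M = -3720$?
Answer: $3332652$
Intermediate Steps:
$- \left(4356 - 3688\right) \left(-1269 + M\right) = - \left(4356 - 3688\right) \left(-1269 - 3720\right) = - 668 \left(-4989\right) = \left(-1\right) \left(-3332652\right) = 3332652$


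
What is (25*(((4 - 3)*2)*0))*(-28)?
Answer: 0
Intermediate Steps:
(25*(((4 - 3)*2)*0))*(-28) = (25*((1*2)*0))*(-28) = (25*(2*0))*(-28) = (25*0)*(-28) = 0*(-28) = 0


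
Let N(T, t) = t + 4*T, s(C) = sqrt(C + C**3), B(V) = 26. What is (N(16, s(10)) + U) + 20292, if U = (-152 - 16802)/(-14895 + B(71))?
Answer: 302690318/14869 + sqrt(1010) ≈ 20389.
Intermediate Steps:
U = 16954/14869 (U = (-152 - 16802)/(-14895 + 26) = -16954/(-14869) = -16954*(-1/14869) = 16954/14869 ≈ 1.1402)
(N(16, s(10)) + U) + 20292 = ((sqrt(10 + 10**3) + 4*16) + 16954/14869) + 20292 = ((sqrt(10 + 1000) + 64) + 16954/14869) + 20292 = ((sqrt(1010) + 64) + 16954/14869) + 20292 = ((64 + sqrt(1010)) + 16954/14869) + 20292 = (968570/14869 + sqrt(1010)) + 20292 = 302690318/14869 + sqrt(1010)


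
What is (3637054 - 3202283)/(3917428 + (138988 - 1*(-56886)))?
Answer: 434771/4113302 ≈ 0.10570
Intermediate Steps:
(3637054 - 3202283)/(3917428 + (138988 - 1*(-56886))) = 434771/(3917428 + (138988 + 56886)) = 434771/(3917428 + 195874) = 434771/4113302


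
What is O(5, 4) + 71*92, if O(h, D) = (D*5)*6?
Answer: 6652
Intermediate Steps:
O(h, D) = 30*D (O(h, D) = (5*D)*6 = 30*D)
O(5, 4) + 71*92 = 30*4 + 71*92 = 120 + 6532 = 6652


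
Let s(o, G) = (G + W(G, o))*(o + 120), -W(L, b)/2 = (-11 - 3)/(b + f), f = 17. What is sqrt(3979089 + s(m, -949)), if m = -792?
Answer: sqrt(110919611721)/155 ≈ 2148.7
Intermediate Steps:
W(L, b) = 28/(17 + b) (W(L, b) = -2*(-11 - 3)/(b + 17) = -(-28)/(17 + b) = 28/(17 + b))
s(o, G) = (120 + o)*(G + 28/(17 + o)) (s(o, G) = (G + 28/(17 + o))*(o + 120) = (G + 28/(17 + o))*(120 + o) = (120 + o)*(G + 28/(17 + o)))
sqrt(3979089 + s(m, -949)) = sqrt(3979089 + (3360 + 28*(-792) - 949*(17 - 792)*(120 - 792))/(17 - 792)) = sqrt(3979089 + (3360 - 22176 - 949*(-775)*(-672))/(-775)) = sqrt(3979089 - (3360 - 22176 - 494239200)/775) = sqrt(3979089 - 1/775*(-494258016)) = sqrt(3979089 + 494258016/775) = sqrt(3578051991/775) = sqrt(110919611721)/155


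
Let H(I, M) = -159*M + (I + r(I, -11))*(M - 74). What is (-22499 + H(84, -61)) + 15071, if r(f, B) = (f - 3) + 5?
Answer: -20679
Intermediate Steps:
r(f, B) = 2 + f (r(f, B) = (-3 + f) + 5 = 2 + f)
H(I, M) = -159*M + (-74 + M)*(2 + 2*I) (H(I, M) = -159*M + (I + (2 + I))*(M - 74) = -159*M + (2 + 2*I)*(-74 + M) = -159*M + (-74 + M)*(2 + 2*I))
(-22499 + H(84, -61)) + 15071 = (-22499 + (-148 - 157*(-61) - 148*84 + 2*84*(-61))) + 15071 = (-22499 + (-148 + 9577 - 12432 - 10248)) + 15071 = (-22499 - 13251) + 15071 = -35750 + 15071 = -20679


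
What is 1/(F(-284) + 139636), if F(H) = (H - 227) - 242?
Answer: 1/138883 ≈ 7.2003e-6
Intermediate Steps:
F(H) = -469 + H (F(H) = (-227 + H) - 242 = -469 + H)
1/(F(-284) + 139636) = 1/((-469 - 284) + 139636) = 1/(-753 + 139636) = 1/138883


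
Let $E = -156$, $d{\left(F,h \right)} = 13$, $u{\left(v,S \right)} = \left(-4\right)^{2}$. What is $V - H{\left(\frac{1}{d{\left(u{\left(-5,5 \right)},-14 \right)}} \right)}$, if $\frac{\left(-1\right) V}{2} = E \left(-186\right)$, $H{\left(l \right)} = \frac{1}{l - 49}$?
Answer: $- \frac{36908339}{636} \approx -58032.0$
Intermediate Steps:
$u{\left(v,S \right)} = 16$
$H{\left(l \right)} = \frac{1}{-49 + l}$
$V = -58032$ ($V = - 2 \left(\left(-156\right) \left(-186\right)\right) = \left(-2\right) 29016 = -58032$)
$V - H{\left(\frac{1}{d{\left(u{\left(-5,5 \right)},-14 \right)}} \right)} = -58032 - \frac{1}{-49 + \frac{1}{13}} = -58032 - \frac{1}{- \frac{636}{13}} = -58032 - - \frac{13}{636} = -58032 + \frac{13}{636} = - \frac{36908339}{636}$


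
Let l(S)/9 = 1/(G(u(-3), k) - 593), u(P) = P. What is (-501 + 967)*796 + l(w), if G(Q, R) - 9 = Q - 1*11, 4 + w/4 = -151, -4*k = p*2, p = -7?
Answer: 221819719/598 ≈ 3.7094e+5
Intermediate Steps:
k = 7/2 (k = -(-7)*2/4 = -1/4*(-14) = 7/2 ≈ 3.5000)
w = -620 (w = -16 + 4*(-151) = -16 - 604 = -620)
G(Q, R) = -2 + Q (G(Q, R) = 9 + (Q - 1*11) = 9 + (Q - 11) = 9 + (-11 + Q) = -2 + Q)
l(S) = -9/598 (l(S) = 9/((-2 - 3) - 593) = 9/(-5 - 593) = 9/(-598) = 9*(-1/598) = -9/598)
(-501 + 967)*796 + l(w) = (-501 + 967)*796 - 9/598 = 466*796 - 9/598 = 370936 - 9/598 = 221819719/598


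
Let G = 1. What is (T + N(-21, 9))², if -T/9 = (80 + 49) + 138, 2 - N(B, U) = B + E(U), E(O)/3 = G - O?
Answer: 5550736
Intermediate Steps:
E(O) = 3 - 3*O (E(O) = 3*(1 - O) = 3 - 3*O)
N(B, U) = -1 - B + 3*U (N(B, U) = 2 - (B + (3 - 3*U)) = 2 - (3 + B - 3*U) = 2 + (-3 - B + 3*U) = -1 - B + 3*U)
T = -2403 (T = -9*((80 + 49) + 138) = -9*(129 + 138) = -9*267 = -2403)
(T + N(-21, 9))² = (-2403 + (-1 - 1*(-21) + 3*9))² = (-2403 + (-1 + 21 + 27))² = (-2403 + 47)² = (-2356)² = 5550736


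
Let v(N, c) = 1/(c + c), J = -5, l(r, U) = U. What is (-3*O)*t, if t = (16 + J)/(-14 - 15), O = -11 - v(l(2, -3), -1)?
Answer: -693/58 ≈ -11.948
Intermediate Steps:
v(N, c) = 1/(2*c)
O = -21/2 (O = -11 - 1/(2*(-1)) = -11 - (-1)/2 = -11 - 1*(-½) = -11 + ½ = -21/2 ≈ -10.500)
t = -11/29 (t = (16 - 5)/(-14 - 15) = 11/(-29) = 11*(-1/29) = -11/29 ≈ -0.37931)
(-3*O)*t = -3*(-21/2)*(-11/29) = (63/2)*(-11/29) = -693/58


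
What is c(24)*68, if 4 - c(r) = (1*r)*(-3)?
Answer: 5168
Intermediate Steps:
c(r) = 4 + 3*r (c(r) = 4 - 1*r*(-3) = 4 - r*(-3) = 4 - (-3)*r = 4 + 3*r)
c(24)*68 = (4 + 3*24)*68 = (4 + 72)*68 = 76*68 = 5168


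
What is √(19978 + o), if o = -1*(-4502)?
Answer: 12*√170 ≈ 156.46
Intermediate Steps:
o = 4502
√(19978 + o) = √(19978 + 4502) = √24480 = 12*√170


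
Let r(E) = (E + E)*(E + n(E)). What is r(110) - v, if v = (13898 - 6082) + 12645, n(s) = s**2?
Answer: 2665739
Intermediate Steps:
v = 20461 (v = 7816 + 12645 = 20461)
r(E) = 2*E*(E + E**2) (r(E) = (E + E)*(E + E**2) = (2*E)*(E + E**2) = 2*E*(E + E**2))
r(110) - v = 2*110**2*(1 + 110) - 1*20461 = 2*12100*111 - 20461 = 2686200 - 20461 = 2665739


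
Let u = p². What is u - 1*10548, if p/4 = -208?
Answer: 681676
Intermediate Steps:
p = -832 (p = 4*(-208) = -832)
u = 692224 (u = (-832)² = 692224)
u - 1*10548 = 692224 - 1*10548 = 692224 - 10548 = 681676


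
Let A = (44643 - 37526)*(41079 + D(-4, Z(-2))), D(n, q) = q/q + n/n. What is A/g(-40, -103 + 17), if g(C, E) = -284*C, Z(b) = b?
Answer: 292373477/11360 ≈ 25737.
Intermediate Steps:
D(n, q) = 2 (D(n, q) = 1 + 1 = 2)
A = 292373477 (A = (44643 - 37526)*(41079 + 2) = 7117*41081 = 292373477)
A/g(-40, -103 + 17) = 292373477/((-284*(-40))) = 292373477/11360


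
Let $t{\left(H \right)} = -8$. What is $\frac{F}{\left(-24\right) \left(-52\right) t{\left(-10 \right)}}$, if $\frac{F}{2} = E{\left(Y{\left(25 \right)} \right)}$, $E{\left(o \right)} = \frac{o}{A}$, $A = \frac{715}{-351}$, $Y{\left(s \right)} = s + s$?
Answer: $\frac{45}{9152} \approx 0.004917$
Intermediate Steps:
$Y{\left(s \right)} = 2 s$
$A = - \frac{55}{27}$ ($A = 715 \left(- \frac{1}{351}\right) = - \frac{55}{27} \approx -2.037$)
$E{\left(o \right)} = - \frac{27 o}{55}$ ($E{\left(o \right)} = \frac{o}{- \frac{55}{27}} = o \left(- \frac{27}{55}\right) = - \frac{27 o}{55}$)
$F = - \frac{540}{11}$ ($F = 2 \left(- \frac{27 \cdot 2 \cdot 25}{55}\right) = 2 \left(\left(- \frac{27}{55}\right) 50\right) = 2 \left(- \frac{270}{11}\right) = - \frac{540}{11} \approx -49.091$)
$\frac{F}{\left(-24\right) \left(-52\right) t{\left(-10 \right)}} = - \frac{540}{11 \left(-24\right) \left(-52\right) \left(-8\right)} = - \frac{540}{11 \cdot 1248 \left(-8\right)} = - \frac{540}{11 \left(-9984\right)} = \left(- \frac{540}{11}\right) \left(- \frac{1}{9984}\right) = \frac{45}{9152}$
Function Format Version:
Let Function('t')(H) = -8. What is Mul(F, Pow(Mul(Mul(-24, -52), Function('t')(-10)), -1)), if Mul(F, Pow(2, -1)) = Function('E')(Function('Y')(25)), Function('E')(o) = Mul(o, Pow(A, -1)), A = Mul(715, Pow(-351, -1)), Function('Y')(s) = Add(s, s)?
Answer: Rational(45, 9152) ≈ 0.0049170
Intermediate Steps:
Function('Y')(s) = Mul(2, s)
A = Rational(-55, 27) (A = Mul(715, Rational(-1, 351)) = Rational(-55, 27) ≈ -2.0370)
Function('E')(o) = Mul(Rational(-27, 55), o) (Function('E')(o) = Mul(o, Pow(Rational(-55, 27), -1)) = Mul(o, Rational(-27, 55)) = Mul(Rational(-27, 55), o))
F = Rational(-540, 11) (F = Mul(2, Mul(Rational(-27, 55), Mul(2, 25))) = Mul(2, Mul(Rational(-27, 55), 50)) = Mul(2, Rational(-270, 11)) = Rational(-540, 11) ≈ -49.091)
Mul(F, Pow(Mul(Mul(-24, -52), Function('t')(-10)), -1)) = Mul(Rational(-540, 11), Pow(Mul(Mul(-24, -52), -8), -1)) = Mul(Rational(-540, 11), Pow(Mul(1248, -8), -1)) = Mul(Rational(-540, 11), Pow(-9984, -1)) = Mul(Rational(-540, 11), Rational(-1, 9984)) = Rational(45, 9152)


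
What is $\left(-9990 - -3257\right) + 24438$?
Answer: $17705$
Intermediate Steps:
$\left(-9990 - -3257\right) + 24438 = \left(-9990 + 3257\right) + 24438 = -6733 + 24438 = 17705$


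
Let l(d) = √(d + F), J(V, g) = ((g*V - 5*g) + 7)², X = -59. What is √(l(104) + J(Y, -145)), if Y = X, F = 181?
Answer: √(86248369 + √285) ≈ 9287.0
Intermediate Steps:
Y = -59
J(V, g) = (7 - 5*g + V*g)² (J(V, g) = ((V*g - 5*g) + 7)² = ((-5*g + V*g) + 7)² = (7 - 5*g + V*g)²)
l(d) = √(181 + d) (l(d) = √(d + 181) = √(181 + d))
√(l(104) + J(Y, -145)) = √(√(181 + 104) + (7 - 5*(-145) - 59*(-145))²) = √(√285 + (7 + 725 + 8555)²) = √(√285 + 9287²) = √(√285 + 86248369) = √(86248369 + √285)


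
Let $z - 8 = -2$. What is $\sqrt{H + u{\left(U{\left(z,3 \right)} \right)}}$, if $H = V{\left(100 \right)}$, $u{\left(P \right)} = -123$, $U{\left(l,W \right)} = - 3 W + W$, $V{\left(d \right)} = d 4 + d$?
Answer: $\sqrt{377} \approx 19.416$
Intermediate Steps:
$z = 6$ ($z = 8 - 2 = 6$)
$V{\left(d \right)} = 5 d$ ($V{\left(d \right)} = 4 d + d = 5 d$)
$U{\left(l,W \right)} = - 2 W$
$H = 500$ ($H = 5 \cdot 100 = 500$)
$\sqrt{H + u{\left(U{\left(z,3 \right)} \right)}} = \sqrt{500 - 123} = \sqrt{377}$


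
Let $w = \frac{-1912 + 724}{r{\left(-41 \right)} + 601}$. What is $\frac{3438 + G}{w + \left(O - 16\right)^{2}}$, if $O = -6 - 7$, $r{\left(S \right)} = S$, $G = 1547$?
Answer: $\frac{697900}{117443} \approx 5.9425$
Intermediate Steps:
$O = -13$ ($O = -6 - 7 = -13$)
$w = - \frac{297}{140}$ ($w = \frac{-1912 + 724}{-41 + 601} = - \frac{1188}{560} = \left(-1188\right) \frac{1}{560} = - \frac{297}{140} \approx -2.1214$)
$\frac{3438 + G}{w + \left(O - 16\right)^{2}} = \frac{3438 + 1547}{- \frac{297}{140} + \left(-13 - 16\right)^{2}} = \frac{4985}{- \frac{297}{140} + \left(-29\right)^{2}} = \frac{4985}{- \frac{297}{140} + 841} = \frac{4985}{\frac{117443}{140}} = 4985 \cdot \frac{140}{117443} = \frac{697900}{117443}$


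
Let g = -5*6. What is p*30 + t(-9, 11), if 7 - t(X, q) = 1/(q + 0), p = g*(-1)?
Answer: 9976/11 ≈ 906.91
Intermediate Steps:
g = -30
p = 30 (p = -30*(-1) = 30)
t(X, q) = 7 - 1/q (t(X, q) = 7 - 1/(q + 0) = 7 - 1/q)
p*30 + t(-9, 11) = 30*30 + (7 - 1/11) = 900 + (7 - 1*1/11) = 900 + (7 - 1/11) = 900 + 76/11 = 9976/11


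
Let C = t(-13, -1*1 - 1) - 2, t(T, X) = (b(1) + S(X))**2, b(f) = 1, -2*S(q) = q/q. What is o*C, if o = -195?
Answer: 1365/4 ≈ 341.25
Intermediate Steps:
S(q) = -1/2 (S(q) = -q/(2*q) = -1/2*1 = -1/2)
t(T, X) = 1/4 (t(T, X) = (1 - 1/2)**2 = (1/2)**2 = 1/4)
C = -7/4 (C = 1/4 - 2 = -7/4 ≈ -1.7500)
o*C = -195*(-7/4) = 1365/4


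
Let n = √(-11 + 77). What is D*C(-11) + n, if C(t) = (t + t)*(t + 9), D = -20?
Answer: -880 + √66 ≈ -871.88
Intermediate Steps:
n = √66 ≈ 8.1240
C(t) = 2*t*(9 + t) (C(t) = (2*t)*(9 + t) = 2*t*(9 + t))
D*C(-11) + n = -40*(-11)*(9 - 11) + √66 = -40*(-11)*(-2) + √66 = -20*44 + √66 = -880 + √66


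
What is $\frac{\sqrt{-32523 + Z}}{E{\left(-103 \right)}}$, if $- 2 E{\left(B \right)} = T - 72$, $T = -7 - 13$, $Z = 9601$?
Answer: $\frac{i \sqrt{22922}}{46} \approx 3.2913 i$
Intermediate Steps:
$T = -20$
$E{\left(B \right)} = 46$ ($E{\left(B \right)} = - \frac{-20 - 72}{2} = \left(- \frac{1}{2}\right) \left(-92\right) = 46$)
$\frac{\sqrt{-32523 + Z}}{E{\left(-103 \right)}} = \frac{\sqrt{-32523 + 9601}}{46} = \sqrt{-22922} \cdot \frac{1}{46} = i \sqrt{22922} \cdot \frac{1}{46} = \frac{i \sqrt{22922}}{46}$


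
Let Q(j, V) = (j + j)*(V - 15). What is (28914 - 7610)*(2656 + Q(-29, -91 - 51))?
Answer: 250577648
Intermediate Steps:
Q(j, V) = 2*j*(-15 + V) (Q(j, V) = (2*j)*(-15 + V) = 2*j*(-15 + V))
(28914 - 7610)*(2656 + Q(-29, -91 - 51)) = (28914 - 7610)*(2656 + 2*(-29)*(-15 + (-91 - 51))) = 21304*(2656 + 2*(-29)*(-15 - 142)) = 21304*(2656 + 2*(-29)*(-157)) = 21304*(2656 + 9106) = 21304*11762 = 250577648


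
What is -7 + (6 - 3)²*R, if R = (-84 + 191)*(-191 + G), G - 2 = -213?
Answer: -387133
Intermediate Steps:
G = -211 (G = 2 - 213 = -211)
R = -43014 (R = (-84 + 191)*(-191 - 211) = 107*(-402) = -43014)
-7 + (6 - 3)²*R = -7 + (6 - 3)²*(-43014) = -7 + 3²*(-43014) = -7 + 9*(-43014) = -7 - 387126 = -387133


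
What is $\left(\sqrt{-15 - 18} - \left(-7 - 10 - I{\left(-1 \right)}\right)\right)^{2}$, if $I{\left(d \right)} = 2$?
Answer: $\left(19 + i \sqrt{33}\right)^{2} \approx 328.0 + 218.29 i$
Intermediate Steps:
$\left(\sqrt{-15 - 18} - \left(-7 - 10 - I{\left(-1 \right)}\right)\right)^{2} = \left(\sqrt{-15 - 18} + \left(2 - \left(-7 - 10\right)\right)\right)^{2} = \left(\sqrt{-33} + \left(2 - \left(-7 - 10\right)\right)\right)^{2} = \left(i \sqrt{33} + \left(2 - -17\right)\right)^{2} = \left(i \sqrt{33} + \left(2 + 17\right)\right)^{2} = \left(i \sqrt{33} + 19\right)^{2} = \left(19 + i \sqrt{33}\right)^{2}$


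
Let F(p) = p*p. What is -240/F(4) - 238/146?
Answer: -1214/73 ≈ -16.630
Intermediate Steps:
F(p) = p²
-240/F(4) - 238/146 = -240/(4²) - 238/146 = -240/16 - 238*1/146 = -240*1/16 - 119/73 = -15 - 119/73 = -1214/73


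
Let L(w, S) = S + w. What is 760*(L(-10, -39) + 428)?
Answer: 288040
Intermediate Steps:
760*(L(-10, -39) + 428) = 760*((-39 - 10) + 428) = 760*(-49 + 428) = 760*379 = 288040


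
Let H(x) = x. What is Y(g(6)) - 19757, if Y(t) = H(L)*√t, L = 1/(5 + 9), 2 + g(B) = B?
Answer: -138298/7 ≈ -19757.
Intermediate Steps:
g(B) = -2 + B
L = 1/14 ≈ 0.071429
Y(t) = √t/14
Y(g(6)) - 19757 = √(-2 + 6)/14 - 19757 = √4/14 - 19757 = (1/14)*2 - 19757 = ⅐ - 19757 = -138298/7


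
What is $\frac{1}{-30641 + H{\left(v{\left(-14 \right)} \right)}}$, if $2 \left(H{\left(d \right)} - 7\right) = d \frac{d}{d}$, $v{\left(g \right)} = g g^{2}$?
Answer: $- \frac{1}{32006} \approx -3.1244 \cdot 10^{-5}$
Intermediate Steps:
$v{\left(g \right)} = g^{3}$
$H{\left(d \right)} = 7 + \frac{d}{2}$ ($H{\left(d \right)} = 7 + \frac{d \frac{d}{d}}{2} = 7 + \frac{d 1}{2} = 7 + \frac{d}{2}$)
$\frac{1}{-30641 + H{\left(v{\left(-14 \right)} \right)}} = \frac{1}{-30641 + \left(7 + \frac{\left(-14\right)^{3}}{2}\right)} = \frac{1}{-30641 + \left(7 + \frac{1}{2} \left(-2744\right)\right)} = \frac{1}{-30641 + \left(7 - 1372\right)} = \frac{1}{-30641 - 1365} = \frac{1}{-32006} = - \frac{1}{32006}$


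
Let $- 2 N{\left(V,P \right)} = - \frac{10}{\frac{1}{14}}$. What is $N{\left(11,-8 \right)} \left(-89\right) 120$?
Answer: $-747600$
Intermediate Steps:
$N{\left(V,P \right)} = 70$ ($N{\left(V,P \right)} = - \frac{\left(-10\right) \frac{1}{\frac{1}{14}}}{2} = - \frac{\left(-10\right) 14}{2} = \left(- \frac{1}{2}\right) \left(-140\right) = 70$)
$N{\left(11,-8 \right)} \left(-89\right) 120 = 70 \left(-89\right) 120 = \left(-6230\right) 120 = -747600$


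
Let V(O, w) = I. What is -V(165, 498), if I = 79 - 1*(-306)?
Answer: -385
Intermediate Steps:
I = 385 (I = 79 + 306 = 385)
V(O, w) = 385
-V(165, 498) = -1*385 = -385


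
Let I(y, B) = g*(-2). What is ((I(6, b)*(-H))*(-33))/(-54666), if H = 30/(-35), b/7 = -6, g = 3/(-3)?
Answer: 22/21259 ≈ 0.0010349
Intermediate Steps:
g = -1 (g = 3*(-1/3) = -1)
b = -42 (b = 7*(-6) = -42)
I(y, B) = 2 (I(y, B) = -1*(-2) = 2)
H = -6/7 (H = 30*(-1/35) = -6/7 ≈ -0.85714)
((I(6, b)*(-H))*(-33))/(-54666) = ((2*(-1*(-6/7)))*(-33))/(-54666) = ((2*(6/7))*(-33))*(-1/54666) = ((12/7)*(-33))*(-1/54666) = -396/7*(-1/54666) = 22/21259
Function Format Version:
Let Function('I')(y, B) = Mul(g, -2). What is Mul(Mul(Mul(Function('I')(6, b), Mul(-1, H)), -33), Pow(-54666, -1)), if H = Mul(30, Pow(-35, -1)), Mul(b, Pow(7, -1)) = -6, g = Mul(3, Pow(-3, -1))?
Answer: Rational(22, 21259) ≈ 0.0010349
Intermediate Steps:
g = -1 (g = Mul(3, Rational(-1, 3)) = -1)
b = -42 (b = Mul(7, -6) = -42)
Function('I')(y, B) = 2 (Function('I')(y, B) = Mul(-1, -2) = 2)
H = Rational(-6, 7) (H = Mul(30, Rational(-1, 35)) = Rational(-6, 7) ≈ -0.85714)
Mul(Mul(Mul(Function('I')(6, b), Mul(-1, H)), -33), Pow(-54666, -1)) = Mul(Mul(Mul(2, Mul(-1, Rational(-6, 7))), -33), Pow(-54666, -1)) = Mul(Mul(Mul(2, Rational(6, 7)), -33), Rational(-1, 54666)) = Mul(Mul(Rational(12, 7), -33), Rational(-1, 54666)) = Mul(Rational(-396, 7), Rational(-1, 54666)) = Rational(22, 21259)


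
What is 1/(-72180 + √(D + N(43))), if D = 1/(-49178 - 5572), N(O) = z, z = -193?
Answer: -9855000/711333926351 - 5*I*√23141184690/285244904466751 ≈ -1.3854e-5 - 2.6665e-9*I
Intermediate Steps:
N(O) = -193
D = -1/54750 (D = 1/(-54750) = -1/54750 ≈ -1.8265e-5)
1/(-72180 + √(D + N(43))) = 1/(-72180 + √(-1/54750 - 193)) = 1/(-72180 + √(-10566751/54750)) = 1/(-72180 + I*√23141184690/10950)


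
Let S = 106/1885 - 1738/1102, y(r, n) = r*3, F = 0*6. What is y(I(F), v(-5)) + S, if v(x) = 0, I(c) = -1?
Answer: -161916/35815 ≈ -4.5209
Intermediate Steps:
F = 0
y(r, n) = 3*r
S = -54471/35815 (S = 106*(1/1885) - 1738*1/1102 = 106/1885 - 869/551 = -54471/35815 ≈ -1.5209)
y(I(F), v(-5)) + S = 3*(-1) - 54471/35815 = -3 - 54471/35815 = -161916/35815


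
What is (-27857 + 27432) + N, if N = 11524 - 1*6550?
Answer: 4549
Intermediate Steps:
N = 4974 (N = 11524 - 6550 = 4974)
(-27857 + 27432) + N = (-27857 + 27432) + 4974 = -425 + 4974 = 4549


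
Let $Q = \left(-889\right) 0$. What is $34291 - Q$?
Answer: $34291$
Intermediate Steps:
$Q = 0$
$34291 - Q = 34291 - 0 = 34291 + 0 = 34291$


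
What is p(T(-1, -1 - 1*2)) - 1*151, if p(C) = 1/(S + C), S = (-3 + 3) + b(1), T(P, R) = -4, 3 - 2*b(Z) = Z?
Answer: -454/3 ≈ -151.33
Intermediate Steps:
b(Z) = 3/2 - Z/2
S = 1 (S = (-3 + 3) + (3/2 - 1/2*1) = 0 + (3/2 - 1/2) = 0 + 1 = 1)
p(C) = 1/(1 + C)
p(T(-1, -1 - 1*2)) - 1*151 = 1/(1 - 4) - 1*151 = 1/(-3) - 151 = -1/3 - 151 = -454/3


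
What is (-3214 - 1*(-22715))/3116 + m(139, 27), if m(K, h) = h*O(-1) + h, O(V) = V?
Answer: 19501/3116 ≈ 6.2583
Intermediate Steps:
m(K, h) = 0 (m(K, h) = h*(-1) + h = -h + h = 0)
(-3214 - 1*(-22715))/3116 + m(139, 27) = (-3214 - 1*(-22715))/3116 + 0 = (-3214 + 22715)*(1/3116) + 0 = 19501*(1/3116) + 0 = 19501/3116 + 0 = 19501/3116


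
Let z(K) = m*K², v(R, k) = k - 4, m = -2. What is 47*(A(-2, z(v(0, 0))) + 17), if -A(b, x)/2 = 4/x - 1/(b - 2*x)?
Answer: 100721/124 ≈ 812.27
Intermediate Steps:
v(R, k) = -4 + k
z(K) = -2*K²
A(b, x) = -8/x + 2/(b - 2*x) (A(b, x) = -2*(4/x - 1/(b - 2*x)) = -2*(-1/(b - 2*x) + 4/x) = -8/x + 2/(b - 2*x))
47*(A(-2, z(v(0, 0))) + 17) = 47*(2*(-4*(-2) + 9*(-2*(-4 + 0)²))/(((-2*(-4 + 0)²))*(-2 - (-4)*(-4 + 0)²)) + 17) = 47*(2*(8 + 9*(-2*(-4)²))/(((-2*(-4)²))*(-2 - (-4)*(-4)²)) + 17) = 47*(2*(8 + 9*(-2*16))/(((-2*16))*(-2 - (-4)*16)) + 17) = 47*(2*(8 + 9*(-32))/(-32*(-2 - 2*(-32))) + 17) = 47*(2*(-1/32)*(8 - 288)/(-2 + 64) + 17) = 47*(2*(-1/32)*(-280)/62 + 17) = 47*(2*(-1/32)*(1/62)*(-280) + 17) = 47*(35/124 + 17) = 47*(2143/124) = 100721/124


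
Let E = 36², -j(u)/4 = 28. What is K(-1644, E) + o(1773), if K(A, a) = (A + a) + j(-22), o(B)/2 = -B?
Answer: -4006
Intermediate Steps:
o(B) = -2*B (o(B) = 2*(-B) = -2*B)
j(u) = -112 (j(u) = -4*28 = -112)
E = 1296
K(A, a) = -112 + A + a (K(A, a) = (A + a) - 112 = -112 + A + a)
K(-1644, E) + o(1773) = (-112 - 1644 + 1296) - 2*1773 = -460 - 3546 = -4006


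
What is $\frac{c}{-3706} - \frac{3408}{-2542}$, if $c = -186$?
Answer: $\frac{3275715}{2355163} \approx 1.3909$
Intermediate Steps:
$\frac{c}{-3706} - \frac{3408}{-2542} = - \frac{186}{-3706} - \frac{3408}{-2542} = \left(-186\right) \left(- \frac{1}{3706}\right) - - \frac{1704}{1271} = \frac{93}{1853} + \frac{1704}{1271} = \frac{3275715}{2355163}$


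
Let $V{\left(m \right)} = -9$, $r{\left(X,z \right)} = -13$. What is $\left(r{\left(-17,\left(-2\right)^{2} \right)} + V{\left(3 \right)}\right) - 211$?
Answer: $-233$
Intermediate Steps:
$\left(r{\left(-17,\left(-2\right)^{2} \right)} + V{\left(3 \right)}\right) - 211 = \left(-13 - 9\right) - 211 = -22 - 211 = -233$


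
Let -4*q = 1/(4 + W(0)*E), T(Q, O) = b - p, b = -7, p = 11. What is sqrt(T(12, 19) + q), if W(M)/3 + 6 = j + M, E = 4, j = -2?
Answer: I*sqrt(152329)/92 ≈ 4.2423*I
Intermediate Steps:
W(M) = -24 + 3*M (W(M) = -18 + 3*(-2 + M) = -18 + (-6 + 3*M) = -24 + 3*M)
T(Q, O) = -18 (T(Q, O) = -7 - 1*11 = -7 - 11 = -18)
q = 1/368 (q = -1/(4*(4 + (-24 + 3*0)*4)) = -1/(4*(4 + (-24 + 0)*4)) = -1/(4*(4 - 24*4)) = -1/(4*(4 - 96)) = -1/4/(-92) = -1/4*(-1/92) = 1/368 ≈ 0.0027174)
sqrt(T(12, 19) + q) = sqrt(-18 + 1/368) = sqrt(-6623/368) = I*sqrt(152329)/92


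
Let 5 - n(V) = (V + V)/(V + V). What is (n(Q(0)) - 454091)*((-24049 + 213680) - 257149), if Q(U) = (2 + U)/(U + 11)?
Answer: 30659046066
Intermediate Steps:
Q(U) = (2 + U)/(11 + U)
n(V) = 4 (n(V) = 5 - (V + V)/(V + V) = 5 - 2*V/(2*V) = 5 - 2*V*1/(2*V) = 5 - 1*1 = 5 - 1 = 4)
(n(Q(0)) - 454091)*((-24049 + 213680) - 257149) = (4 - 454091)*((-24049 + 213680) - 257149) = -454087*(189631 - 257149) = -454087*(-67518) = 30659046066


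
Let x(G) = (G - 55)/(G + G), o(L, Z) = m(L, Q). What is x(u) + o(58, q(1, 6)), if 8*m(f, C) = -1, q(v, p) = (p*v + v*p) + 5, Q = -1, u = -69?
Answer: 427/552 ≈ 0.77355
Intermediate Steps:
q(v, p) = 5 + 2*p*v (q(v, p) = (p*v + p*v) + 5 = 2*p*v + 5 = 5 + 2*p*v)
m(f, C) = -⅛ (m(f, C) = (⅛)*(-1) = -⅛)
o(L, Z) = -⅛
x(G) = (-55 + G)/(2*G) (x(G) = (-55 + G)/((2*G)) = (-55 + G)*(1/(2*G)) = (-55 + G)/(2*G))
x(u) + o(58, q(1, 6)) = (½)*(-55 - 69)/(-69) - ⅛ = (½)*(-1/69)*(-124) - ⅛ = 62/69 - ⅛ = 427/552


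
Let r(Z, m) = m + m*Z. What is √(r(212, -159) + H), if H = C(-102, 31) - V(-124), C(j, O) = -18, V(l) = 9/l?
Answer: 3*I*√14472629/62 ≈ 184.08*I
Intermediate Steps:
r(Z, m) = m + Z*m
H = -2223/124 (H = -18 - 9/(-124) = -18 - 9*(-1)/124 = -18 - 1*(-9/124) = -18 + 9/124 = -2223/124 ≈ -17.927)
√(r(212, -159) + H) = √(-159*(1 + 212) - 2223/124) = √(-159*213 - 2223/124) = √(-33867 - 2223/124) = √(-4201731/124) = 3*I*√14472629/62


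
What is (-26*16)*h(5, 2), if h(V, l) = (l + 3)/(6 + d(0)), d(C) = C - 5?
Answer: -2080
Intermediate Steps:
d(C) = -5 + C
h(V, l) = 3 + l (h(V, l) = (l + 3)/(6 + (-5 + 0)) = (3 + l)/(6 - 5) = (3 + l)/1 = (3 + l)*1 = 3 + l)
(-26*16)*h(5, 2) = (-26*16)*(3 + 2) = -416*5 = -2080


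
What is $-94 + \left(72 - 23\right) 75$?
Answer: $3581$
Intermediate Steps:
$-94 + \left(72 - 23\right) 75 = -94 + 49 \cdot 75 = -94 + 3675 = 3581$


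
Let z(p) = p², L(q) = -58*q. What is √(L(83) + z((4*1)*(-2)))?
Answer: 5*I*√190 ≈ 68.92*I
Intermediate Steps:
√(L(83) + z((4*1)*(-2))) = √(-58*83 + ((4*1)*(-2))²) = √(-4814 + (4*(-2))²) = √(-4814 + (-8)²) = √(-4814 + 64) = √(-4750) = 5*I*√190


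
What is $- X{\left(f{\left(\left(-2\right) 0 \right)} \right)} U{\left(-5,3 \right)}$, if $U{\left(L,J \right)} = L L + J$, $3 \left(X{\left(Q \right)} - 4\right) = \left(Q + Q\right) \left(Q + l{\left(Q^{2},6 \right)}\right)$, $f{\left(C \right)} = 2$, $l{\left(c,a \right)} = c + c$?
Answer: $- \frac{1456}{3} \approx -485.33$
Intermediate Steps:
$l{\left(c,a \right)} = 2 c$
$X{\left(Q \right)} = 4 + \frac{2 Q \left(Q + 2 Q^{2}\right)}{3}$ ($X{\left(Q \right)} = 4 + \frac{\left(Q + Q\right) \left(Q + 2 Q^{2}\right)}{3} = 4 + \frac{2 Q \left(Q + 2 Q^{2}\right)}{3}$)
$U{\left(L,J \right)} = J + L^{2}$ ($U{\left(L,J \right)} = L^{2} + J = J + L^{2}$)
$- X{\left(f{\left(\left(-2\right) 0 \right)} \right)} U{\left(-5,3 \right)} = - (4 + \frac{2 \cdot 2^{2}}{3} + \frac{4 \cdot 2^{3}}{3}) \left(3 + \left(-5\right)^{2}\right) = - (4 + \frac{2}{3} \cdot 4 + \frac{4}{3} \cdot 8) \left(3 + 25\right) = - (4 + \frac{8}{3} + \frac{32}{3}) 28 = \left(-1\right) \frac{52}{3} \cdot 28 = \left(- \frac{52}{3}\right) 28 = - \frac{1456}{3}$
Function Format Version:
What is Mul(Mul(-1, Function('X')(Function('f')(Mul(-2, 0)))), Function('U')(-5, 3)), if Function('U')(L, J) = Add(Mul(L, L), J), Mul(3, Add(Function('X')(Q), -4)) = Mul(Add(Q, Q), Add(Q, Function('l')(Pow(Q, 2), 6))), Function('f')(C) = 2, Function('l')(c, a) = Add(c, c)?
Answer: Rational(-1456, 3) ≈ -485.33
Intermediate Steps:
Function('l')(c, a) = Mul(2, c)
Function('X')(Q) = Add(4, Mul(Rational(2, 3), Q, Add(Q, Mul(2, Pow(Q, 2))))) (Function('X')(Q) = Add(4, Mul(Rational(1, 3), Mul(Add(Q, Q), Add(Q, Mul(2, Pow(Q, 2)))))) = Add(4, Mul(Rational(1, 3), Mul(Mul(2, Q), Add(Q, Mul(2, Pow(Q, 2)))))) = Add(4, Mul(Rational(1, 3), Mul(2, Q, Add(Q, Mul(2, Pow(Q, 2)))))) = Add(4, Mul(Rational(2, 3), Q, Add(Q, Mul(2, Pow(Q, 2))))))
Function('U')(L, J) = Add(J, Pow(L, 2)) (Function('U')(L, J) = Add(Pow(L, 2), J) = Add(J, Pow(L, 2)))
Mul(Mul(-1, Function('X')(Function('f')(Mul(-2, 0)))), Function('U')(-5, 3)) = Mul(Mul(-1, Add(4, Mul(Rational(2, 3), Pow(2, 2)), Mul(Rational(4, 3), Pow(2, 3)))), Add(3, Pow(-5, 2))) = Mul(Mul(-1, Add(4, Mul(Rational(2, 3), 4), Mul(Rational(4, 3), 8))), Add(3, 25)) = Mul(Mul(-1, Add(4, Rational(8, 3), Rational(32, 3))), 28) = Mul(Mul(-1, Rational(52, 3)), 28) = Mul(Rational(-52, 3), 28) = Rational(-1456, 3)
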